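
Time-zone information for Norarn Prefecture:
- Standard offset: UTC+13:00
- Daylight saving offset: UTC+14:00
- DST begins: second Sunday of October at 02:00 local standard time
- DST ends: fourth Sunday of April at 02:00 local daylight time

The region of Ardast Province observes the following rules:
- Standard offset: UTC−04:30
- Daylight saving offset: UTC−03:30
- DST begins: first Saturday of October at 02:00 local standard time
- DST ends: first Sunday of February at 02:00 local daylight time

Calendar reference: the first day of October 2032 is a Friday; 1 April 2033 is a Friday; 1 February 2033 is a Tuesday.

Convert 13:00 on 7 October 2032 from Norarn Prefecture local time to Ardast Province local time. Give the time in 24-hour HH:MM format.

1 October 2032 is a Friday, so the first Sunday is October 3 and the second is October 10.
1 April 2033 is a Friday, so the first Sunday is April 3 and the fourth is April 24.
7 October 2032 does not fall between 10 October 2032 and 24 April 2033, so daylight saving is not in effect and Norarn Prefecture is at UTC+13:00.
13:00 Norarn Prefecture − 13h = 00:00 UTC.
1 October 2032 is a Friday, so the first Saturday is October 2.
1 February 2033 is a Tuesday, so the first Sunday is February 6.
At the standard offset (UTC−04:30), 00:00 UTC − 4h30m = 19:30 Ardast Province standard time (rolling into the previous day, 6 October 2032).
Daylight saving runs 2 October 2032 – 6 February 2033; the standard-time date in Ardast Province, 6 October 2032, is inside that window, so Ardast Province is at UTC−03:30.
00:00 UTC − 3h30m = 20:30 Ardast Province (rolling into the previous day, 6 October 2032).

20:30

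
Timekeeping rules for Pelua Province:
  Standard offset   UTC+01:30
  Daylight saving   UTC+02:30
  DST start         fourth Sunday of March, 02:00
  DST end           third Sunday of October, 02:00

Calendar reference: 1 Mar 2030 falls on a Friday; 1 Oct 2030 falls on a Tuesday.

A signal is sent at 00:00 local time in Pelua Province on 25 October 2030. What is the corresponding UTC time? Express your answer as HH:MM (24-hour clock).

22:30

1 March 2030 is a Friday, so the first Sunday is March 3 and the fourth is March 24.
1 October 2030 is a Tuesday, so the first Sunday is October 6 and the third is October 20.
Daylight saving runs 24 March – 20 October; 25 October 2030 is outside that window, so Pelua Province is on standard time at UTC+01:30.
00:00 local − 1h30m = 22:30 UTC (rolling into the previous day, 24 October 2030).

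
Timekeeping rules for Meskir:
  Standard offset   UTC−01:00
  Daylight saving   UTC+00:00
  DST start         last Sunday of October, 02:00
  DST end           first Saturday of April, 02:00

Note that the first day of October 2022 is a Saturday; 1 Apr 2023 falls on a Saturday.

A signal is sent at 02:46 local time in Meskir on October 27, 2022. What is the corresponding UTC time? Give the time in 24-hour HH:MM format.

03:46

1 October 2022 is a Saturday, so Sundays fall on 2, 9, 16, 23, 30; the last is October 30.
1 April 2023 is a Saturday, so the first Saturday is April 1.
October 27, 2022 does not fall between 30 October 2022 and 1 April 2023, so daylight saving is not in effect and Meskir is at UTC−01:00.
02:46 local + 1h = 03:46 UTC.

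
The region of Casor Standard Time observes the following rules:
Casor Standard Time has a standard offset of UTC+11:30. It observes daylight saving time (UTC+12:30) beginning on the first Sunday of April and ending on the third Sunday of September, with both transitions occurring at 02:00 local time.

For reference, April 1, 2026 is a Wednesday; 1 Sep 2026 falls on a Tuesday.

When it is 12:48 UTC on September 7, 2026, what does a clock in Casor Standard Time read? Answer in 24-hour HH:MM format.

1 April 2026 is a Wednesday, so the first Sunday is April 5.
1 September 2026 is a Tuesday, so the first Sunday is September 6 and the third is September 20.
At the standard offset (UTC+11:30), 12:48 UTC + 11h30m = 00:18 Casor Standard Time standard time (rolling into the next day, 8 September 2026).
Daylight saving runs 5 April – 20 September; the standard-time date in Casor Standard Time, September 8, 2026, is inside that window, so Casor Standard Time is at UTC+12:30.
12:48 UTC + 12h30m = 01:18 local (rolling into the next day, 8 September 2026).

01:18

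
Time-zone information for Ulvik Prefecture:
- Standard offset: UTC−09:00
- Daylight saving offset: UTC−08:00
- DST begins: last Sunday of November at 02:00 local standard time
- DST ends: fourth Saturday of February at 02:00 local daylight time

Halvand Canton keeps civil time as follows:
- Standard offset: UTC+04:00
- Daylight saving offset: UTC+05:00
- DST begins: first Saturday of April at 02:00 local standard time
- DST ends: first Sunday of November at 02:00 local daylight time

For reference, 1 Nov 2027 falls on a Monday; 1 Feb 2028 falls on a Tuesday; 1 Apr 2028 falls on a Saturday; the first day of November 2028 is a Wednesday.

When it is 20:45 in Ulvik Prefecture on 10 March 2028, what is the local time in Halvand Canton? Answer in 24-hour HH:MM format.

1 November 2027 is a Monday, so Sundays fall on 7, 14, 21, 28; the last is November 28.
1 February 2028 is a Tuesday, so the first Saturday is February 5 and the fourth is February 26.
Daylight saving runs 28 November 2027 – 26 February 2028; 10 March 2028 is outside that window, so Ulvik Prefecture is on standard time at UTC−09:00.
20:45 Ulvik Prefecture + 9h = 05:45 UTC (rolling into the next day, 11 March 2028).
1 April 2028 is a Saturday, so the first Saturday is April 1.
1 November 2028 is a Wednesday, so the first Sunday is November 5.
At the standard offset (UTC+04:00), 05:45 UTC + 4h = 09:45 Halvand Canton standard time.
Daylight saving runs 1 April – 5 November; the standard-time date in Halvand Canton, 11 March 2028, is outside that window, so Halvand Canton is on standard time at UTC+04:00.
05:45 UTC + 4h = 09:45 Halvand Canton.

09:45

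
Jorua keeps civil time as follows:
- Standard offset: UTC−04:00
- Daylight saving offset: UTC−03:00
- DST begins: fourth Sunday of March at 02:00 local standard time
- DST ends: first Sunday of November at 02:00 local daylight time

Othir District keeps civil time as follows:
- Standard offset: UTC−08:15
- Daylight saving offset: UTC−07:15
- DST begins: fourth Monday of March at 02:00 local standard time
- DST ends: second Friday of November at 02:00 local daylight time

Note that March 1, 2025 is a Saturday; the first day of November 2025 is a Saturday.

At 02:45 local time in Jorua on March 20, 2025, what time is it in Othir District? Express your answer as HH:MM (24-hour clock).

1 March 2025 is a Saturday, so the first Sunday is March 2 and the fourth is March 23.
1 November 2025 is a Saturday, so the first Sunday is November 2.
March 20, 2025 does not fall between 23 March and 2 November, so daylight saving is not in effect and Jorua is at UTC−04:00.
02:45 Jorua + 4h = 06:45 UTC.
1 March 2025 is a Saturday, so the first Monday is March 3 and the fourth is March 24.
1 November 2025 is a Saturday, so the first Friday is November 7 and the second is November 14.
At the standard offset (UTC−08:15), 06:45 UTC − 8h15m = 22:30 Othir District standard time (rolling into the previous day, 19 March 2025).
Daylight saving runs 24 March – 14 November; the standard-time date in Othir District, March 19, 2025, is outside that window, so Othir District is on standard time at UTC−08:15.
06:45 UTC − 8h15m = 22:30 Othir District (rolling into the previous day, 19 March 2025).

22:30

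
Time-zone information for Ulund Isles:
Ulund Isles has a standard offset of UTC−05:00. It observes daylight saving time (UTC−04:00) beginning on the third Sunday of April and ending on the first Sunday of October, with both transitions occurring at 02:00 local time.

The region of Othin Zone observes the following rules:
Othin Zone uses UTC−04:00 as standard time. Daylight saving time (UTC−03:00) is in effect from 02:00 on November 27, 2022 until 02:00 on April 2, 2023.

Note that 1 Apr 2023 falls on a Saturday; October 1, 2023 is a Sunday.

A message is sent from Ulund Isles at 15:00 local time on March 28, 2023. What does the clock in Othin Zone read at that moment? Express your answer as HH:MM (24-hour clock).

1 April 2023 is a Saturday, so the first Sunday is April 2 and the third is April 16.
1 October 2023 is a Sunday, so the first Sunday is October 1.
Daylight saving runs 16 April – 1 October; March 28, 2023 is outside that window, so Ulund Isles is on standard time at UTC−05:00.
15:00 Ulund Isles + 5h = 20:00 UTC.
At the standard offset (UTC−04:00), 20:00 UTC − 4h = 16:00 Othin Zone standard time.
The standard-time date in Othin Zone, March 28, 2023, falls between 27 November 2022 and 2 April 2023, so daylight saving is in effect and Othin Zone is at UTC−03:00.
20:00 UTC − 3h = 17:00 Othin Zone.

17:00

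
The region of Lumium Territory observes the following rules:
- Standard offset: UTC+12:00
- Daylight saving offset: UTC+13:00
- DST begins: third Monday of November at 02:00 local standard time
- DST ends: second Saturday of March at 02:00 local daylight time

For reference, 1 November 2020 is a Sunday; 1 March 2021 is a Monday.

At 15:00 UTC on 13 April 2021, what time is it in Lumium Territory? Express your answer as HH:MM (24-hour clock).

03:00

1 November 2020 is a Sunday, so the first Monday is November 2 and the third is November 16.
1 March 2021 is a Monday, so the first Saturday is March 6 and the second is March 13.
At the standard offset (UTC+12:00), 15:00 UTC + 12h = 03:00 Lumium Territory standard time (rolling into the next day, 14 April 2021).
The standard-time date in Lumium Territory, 14 April 2021, does not fall between 16 November 2020 and 13 March 2021, so daylight saving is not in effect and Lumium Territory is at UTC+12:00.
15:00 UTC + 12h = 03:00 local (rolling into the next day, 14 April 2021).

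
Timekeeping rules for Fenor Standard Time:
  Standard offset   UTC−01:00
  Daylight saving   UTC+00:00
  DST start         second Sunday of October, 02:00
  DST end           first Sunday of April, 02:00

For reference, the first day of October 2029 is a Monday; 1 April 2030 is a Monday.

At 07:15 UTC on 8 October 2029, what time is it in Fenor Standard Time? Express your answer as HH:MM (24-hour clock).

1 October 2029 is a Monday, so the first Sunday is October 7 and the second is October 14.
1 April 2030 is a Monday, so the first Sunday is April 7.
At the standard offset (UTC−01:00), 07:15 UTC − 1h = 06:15 Fenor Standard Time standard time.
The standard-time date in Fenor Standard Time, 8 October 2029, is outside the daylight-saving period (14 October 2029 – 7 April 2030), so Fenor Standard Time is on standard time, UTC−01:00.
07:15 UTC − 1h = 06:15 local.

06:15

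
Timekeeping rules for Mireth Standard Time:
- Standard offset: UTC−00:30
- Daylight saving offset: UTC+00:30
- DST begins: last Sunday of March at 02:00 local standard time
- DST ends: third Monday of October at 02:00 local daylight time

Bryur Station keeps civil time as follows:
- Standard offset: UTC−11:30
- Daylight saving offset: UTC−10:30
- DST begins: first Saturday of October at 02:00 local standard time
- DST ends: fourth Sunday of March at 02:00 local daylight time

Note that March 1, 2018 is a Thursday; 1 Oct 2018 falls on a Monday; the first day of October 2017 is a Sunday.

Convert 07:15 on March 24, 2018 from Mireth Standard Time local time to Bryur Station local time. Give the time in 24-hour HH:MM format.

21:15

1 March 2018 is a Thursday, so Sundays fall on 4, 11, 18, 25; the last is March 25.
1 October 2018 is a Monday, so the first Monday is October 1 and the third is October 15.
Daylight saving runs 25 March – 15 October; March 24, 2018 is outside that window, so Mireth Standard Time is on standard time at UTC−00:30.
07:15 Mireth Standard Time + 0h30m = 07:45 UTC.
1 October 2017 is a Sunday, so the first Saturday is October 7.
1 March 2018 is a Thursday, so the first Sunday is March 4 and the fourth is March 25.
At the standard offset (UTC−11:30), 07:45 UTC − 11h30m = 20:15 Bryur Station standard time (rolling into the previous day, 23 March 2018).
The standard-time date in Bryur Station, March 23, 2018, falls between 7 October 2017 and 25 March 2018, so daylight saving is in effect and Bryur Station is at UTC−10:30.
07:45 UTC − 10h30m = 21:15 Bryur Station (rolling into the previous day, 23 March 2018).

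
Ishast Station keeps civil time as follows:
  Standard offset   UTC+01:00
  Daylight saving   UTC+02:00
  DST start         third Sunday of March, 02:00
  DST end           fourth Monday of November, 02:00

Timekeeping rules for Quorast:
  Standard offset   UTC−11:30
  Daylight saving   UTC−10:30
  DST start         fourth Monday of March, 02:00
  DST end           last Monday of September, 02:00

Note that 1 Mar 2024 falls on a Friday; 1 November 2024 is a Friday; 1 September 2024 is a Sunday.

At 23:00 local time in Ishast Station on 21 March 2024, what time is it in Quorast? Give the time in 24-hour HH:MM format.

1 March 2024 is a Friday, so the first Sunday is March 3 and the third is March 17.
1 November 2024 is a Friday, so the first Monday is November 4 and the fourth is November 25.
Daylight saving runs 17 March – 25 November; 21 March 2024 is inside that window, so Ishast Station is at UTC+02:00.
23:00 Ishast Station − 2h = 21:00 UTC.
1 March 2024 is a Friday, so the first Monday is March 4 and the fourth is March 25.
1 September 2024 is a Sunday, so Mondays fall on 2, 9, 16, 23, 30; the last is September 30.
At the standard offset (UTC−11:30), 21:00 UTC − 11h30m = 09:30 Quorast standard time.
The standard-time date in Quorast, 21 March 2024, is outside the daylight-saving period (25 March – 30 September), so Quorast is on standard time, UTC−11:30.
21:00 UTC − 11h30m = 09:30 Quorast.

09:30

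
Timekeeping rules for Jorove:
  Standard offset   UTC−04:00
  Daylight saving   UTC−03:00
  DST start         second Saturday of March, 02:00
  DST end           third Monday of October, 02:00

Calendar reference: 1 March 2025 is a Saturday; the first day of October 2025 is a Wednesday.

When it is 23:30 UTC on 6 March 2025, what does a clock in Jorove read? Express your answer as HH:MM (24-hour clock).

1 March 2025 is a Saturday, so the first Saturday is March 1 and the second is March 8.
1 October 2025 is a Wednesday, so the first Monday is October 6 and the third is October 20.
At the standard offset (UTC−04:00), 23:30 UTC − 4h = 19:30 Jorove standard time.
The standard-time date in Jorove, 6 March 2025, does not fall between 8 March and 20 October, so daylight saving is not in effect and Jorove is at UTC−04:00.
23:30 UTC − 4h = 19:30 local.

19:30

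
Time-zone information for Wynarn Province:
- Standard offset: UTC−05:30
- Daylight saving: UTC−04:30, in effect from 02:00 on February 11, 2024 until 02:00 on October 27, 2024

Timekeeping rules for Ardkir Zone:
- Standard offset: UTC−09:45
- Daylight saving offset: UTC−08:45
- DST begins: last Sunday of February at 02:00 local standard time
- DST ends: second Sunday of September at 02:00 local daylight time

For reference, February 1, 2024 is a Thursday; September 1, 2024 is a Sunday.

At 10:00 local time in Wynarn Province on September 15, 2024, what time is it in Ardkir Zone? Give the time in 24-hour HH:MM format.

04:45

September 15, 2024 lies within the daylight-saving period (11 February – 27 October), so Wynarn Province is on daylight time, UTC−04:30.
10:00 Wynarn Province + 4h30m = 14:30 UTC.
1 February 2024 is a Thursday, so Sundays fall on 4, 11, 18, 25; the last is February 25.
1 September 2024 is a Sunday, so the first Sunday is September 1 and the second is September 8.
At the standard offset (UTC−09:45), 14:30 UTC − 9h45m = 04:45 Ardkir Zone standard time.
Daylight saving runs 25 February – 8 September; the standard-time date in Ardkir Zone, September 15, 2024, is outside that window, so Ardkir Zone is on standard time at UTC−09:45.
14:30 UTC − 9h45m = 04:45 Ardkir Zone.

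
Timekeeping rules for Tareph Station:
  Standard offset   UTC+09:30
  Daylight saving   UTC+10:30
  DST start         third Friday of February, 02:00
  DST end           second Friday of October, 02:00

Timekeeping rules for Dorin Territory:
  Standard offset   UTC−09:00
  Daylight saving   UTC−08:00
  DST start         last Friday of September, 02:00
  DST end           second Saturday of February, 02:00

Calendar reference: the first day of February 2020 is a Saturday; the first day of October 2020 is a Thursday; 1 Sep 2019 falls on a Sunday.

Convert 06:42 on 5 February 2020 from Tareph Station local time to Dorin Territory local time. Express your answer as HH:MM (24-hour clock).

13:12

1 February 2020 is a Saturday, so the first Friday is February 7 and the third is February 21.
1 October 2020 is a Thursday, so the first Friday is October 2 and the second is October 9.
5 February 2020 does not fall between 21 February and 9 October, so daylight saving is not in effect and Tareph Station is at UTC+09:30.
06:42 Tareph Station − 9h30m = 21:12 UTC (rolling into the previous day, 4 February 2020).
1 September 2019 is a Sunday, so Fridays fall on 6, 13, 20, 27; the last is September 27.
1 February 2020 is a Saturday, so the first Saturday is February 1 and the second is February 8.
At the standard offset (UTC−09:00), 21:12 UTC − 9h = 12:12 Dorin Territory standard time.
The standard-time date in Dorin Territory, 4 February 2020, falls between 27 September 2019 and 8 February 2020, so daylight saving is in effect and Dorin Territory is at UTC−08:00.
21:12 UTC − 8h = 13:12 Dorin Territory.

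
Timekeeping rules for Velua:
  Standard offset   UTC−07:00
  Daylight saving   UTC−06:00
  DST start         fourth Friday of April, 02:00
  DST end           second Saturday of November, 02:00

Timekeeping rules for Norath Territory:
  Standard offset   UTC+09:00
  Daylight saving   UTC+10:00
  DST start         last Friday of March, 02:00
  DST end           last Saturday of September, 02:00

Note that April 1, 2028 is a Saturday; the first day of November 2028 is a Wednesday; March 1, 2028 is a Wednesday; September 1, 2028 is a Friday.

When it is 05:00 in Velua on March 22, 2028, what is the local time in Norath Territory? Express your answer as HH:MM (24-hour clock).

21:00

1 April 2028 is a Saturday, so the first Friday is April 7 and the fourth is April 28.
1 November 2028 is a Wednesday, so the first Saturday is November 4 and the second is November 11.
March 22, 2028 does not fall between 28 April and 11 November, so daylight saving is not in effect and Velua is at UTC−07:00.
05:00 Velua + 7h = 12:00 UTC.
1 March 2028 is a Wednesday, so Fridays fall on 3, 10, 17, 24, 31; the last is March 31.
1 September 2028 is a Friday, so Saturdays fall on 2, 9, 16, 23, 30; the last is September 30.
At the standard offset (UTC+09:00), 12:00 UTC + 9h = 21:00 Norath Territory standard time.
Daylight saving runs 31 March – 30 September; the standard-time date in Norath Territory, March 22, 2028, is outside that window, so Norath Territory is on standard time at UTC+09:00.
12:00 UTC + 9h = 21:00 Norath Territory.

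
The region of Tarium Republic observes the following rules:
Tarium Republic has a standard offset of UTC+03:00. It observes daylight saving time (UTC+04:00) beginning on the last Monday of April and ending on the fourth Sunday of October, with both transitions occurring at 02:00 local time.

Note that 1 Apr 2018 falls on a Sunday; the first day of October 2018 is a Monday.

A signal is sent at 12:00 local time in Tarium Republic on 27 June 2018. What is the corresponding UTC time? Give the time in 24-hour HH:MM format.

08:00

1 April 2018 is a Sunday, so Mondays fall on 2, 9, 16, 23, 30; the last is April 30.
1 October 2018 is a Monday, so the first Sunday is October 7 and the fourth is October 28.
27 June 2018 lies within the daylight-saving period (30 April – 28 October), so Tarium Republic is on daylight time, UTC+04:00.
12:00 local − 4h = 08:00 UTC.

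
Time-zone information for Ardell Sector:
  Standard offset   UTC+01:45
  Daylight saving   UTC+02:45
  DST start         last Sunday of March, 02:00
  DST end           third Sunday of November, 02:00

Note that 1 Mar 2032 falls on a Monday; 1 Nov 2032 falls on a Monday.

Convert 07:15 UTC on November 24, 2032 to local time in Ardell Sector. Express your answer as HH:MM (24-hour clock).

1 March 2032 is a Monday, so Sundays fall on 7, 14, 21, 28; the last is March 28.
1 November 2032 is a Monday, so the first Sunday is November 7 and the third is November 21.
At the standard offset (UTC+01:45), 07:15 UTC + 1h45m = 09:00 Ardell Sector standard time.
The standard-time date in Ardell Sector, November 24, 2032, is outside the daylight-saving period (28 March – 21 November), so Ardell Sector is on standard time, UTC+01:45.
07:15 UTC + 1h45m = 09:00 local.

09:00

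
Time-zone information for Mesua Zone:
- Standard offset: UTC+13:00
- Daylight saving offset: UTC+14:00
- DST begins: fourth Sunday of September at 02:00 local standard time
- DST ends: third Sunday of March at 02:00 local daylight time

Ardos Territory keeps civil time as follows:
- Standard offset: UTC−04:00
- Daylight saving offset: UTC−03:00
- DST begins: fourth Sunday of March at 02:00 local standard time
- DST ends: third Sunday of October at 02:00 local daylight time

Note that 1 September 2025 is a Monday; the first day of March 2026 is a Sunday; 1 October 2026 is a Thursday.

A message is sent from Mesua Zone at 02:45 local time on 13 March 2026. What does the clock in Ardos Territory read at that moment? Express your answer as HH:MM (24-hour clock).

08:45

1 September 2025 is a Monday, so the first Sunday is September 7 and the fourth is September 28.
1 March 2026 is a Sunday, so the first Sunday is March 1 and the third is March 15.
Daylight saving runs 28 September 2025 – 15 March 2026; 13 March 2026 is inside that window, so Mesua Zone is at UTC+14:00.
02:45 Mesua Zone − 14h = 12:45 UTC (rolling into the previous day, 12 March 2026).
1 March 2026 is a Sunday, so the first Sunday is March 1 and the fourth is March 22.
1 October 2026 is a Thursday, so the first Sunday is October 4 and the third is October 18.
At the standard offset (UTC−04:00), 12:45 UTC − 4h = 08:45 Ardos Territory standard time.
The standard-time date in Ardos Territory, 12 March 2026, does not fall between 22 March and 18 October, so daylight saving is not in effect and Ardos Territory is at UTC−04:00.
12:45 UTC − 4h = 08:45 Ardos Territory.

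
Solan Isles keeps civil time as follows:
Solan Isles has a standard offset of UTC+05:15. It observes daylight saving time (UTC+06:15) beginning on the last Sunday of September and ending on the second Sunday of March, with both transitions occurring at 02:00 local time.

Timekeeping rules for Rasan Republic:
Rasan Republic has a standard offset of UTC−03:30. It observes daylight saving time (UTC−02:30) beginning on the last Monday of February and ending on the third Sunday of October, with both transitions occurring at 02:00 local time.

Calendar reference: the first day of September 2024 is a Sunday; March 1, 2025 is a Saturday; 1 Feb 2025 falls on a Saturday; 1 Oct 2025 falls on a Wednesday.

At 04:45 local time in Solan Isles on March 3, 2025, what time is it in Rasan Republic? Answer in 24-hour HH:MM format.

1 September 2024 is a Sunday, so Sundays fall on 1, 8, 15, 22, 29; the last is September 29.
1 March 2025 is a Saturday, so the first Sunday is March 2 and the second is March 9.
Daylight saving runs 29 September 2024 – 9 March 2025; March 3, 2025 is inside that window, so Solan Isles is at UTC+06:15.
04:45 Solan Isles − 6h15m = 22:30 UTC (rolling into the previous day, 2 March 2025).
1 February 2025 is a Saturday, so Mondays fall on 3, 10, 17, 24; the last is February 24.
1 October 2025 is a Wednesday, so the first Sunday is October 5 and the third is October 19.
At the standard offset (UTC−03:30), 22:30 UTC − 3h30m = 19:00 Rasan Republic standard time.
Daylight saving runs 24 February – 19 October; the standard-time date in Rasan Republic, March 2, 2025, is inside that window, so Rasan Republic is at UTC−02:30.
22:30 UTC − 2h30m = 20:00 Rasan Republic.

20:00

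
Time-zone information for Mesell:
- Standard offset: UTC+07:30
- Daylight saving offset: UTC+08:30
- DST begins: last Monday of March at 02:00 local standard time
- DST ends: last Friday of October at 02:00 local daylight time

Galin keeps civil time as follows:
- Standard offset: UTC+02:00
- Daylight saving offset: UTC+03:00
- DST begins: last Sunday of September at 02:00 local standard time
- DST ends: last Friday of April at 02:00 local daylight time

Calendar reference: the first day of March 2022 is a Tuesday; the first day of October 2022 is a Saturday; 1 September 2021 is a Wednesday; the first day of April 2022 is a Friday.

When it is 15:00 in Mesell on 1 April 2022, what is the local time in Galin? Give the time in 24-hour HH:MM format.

09:30

1 March 2022 is a Tuesday, so Mondays fall on 7, 14, 21, 28; the last is March 28.
1 October 2022 is a Saturday, so Fridays fall on 7, 14, 21, 28; the last is October 28.
Daylight saving runs 28 March – 28 October; 1 April 2022 is inside that window, so Mesell is at UTC+08:30.
15:00 Mesell − 8h30m = 06:30 UTC.
1 September 2021 is a Wednesday, so Sundays fall on 5, 12, 19, 26; the last is September 26.
1 April 2022 is a Friday, so Fridays fall on 1, 8, 15, 22, 29; the last is April 29.
At the standard offset (UTC+02:00), 06:30 UTC + 2h = 08:30 Galin standard time.
Daylight saving runs 26 September 2021 – 29 April 2022; the standard-time date in Galin, 1 April 2022, is inside that window, so Galin is at UTC+03:00.
06:30 UTC + 3h = 09:30 Galin.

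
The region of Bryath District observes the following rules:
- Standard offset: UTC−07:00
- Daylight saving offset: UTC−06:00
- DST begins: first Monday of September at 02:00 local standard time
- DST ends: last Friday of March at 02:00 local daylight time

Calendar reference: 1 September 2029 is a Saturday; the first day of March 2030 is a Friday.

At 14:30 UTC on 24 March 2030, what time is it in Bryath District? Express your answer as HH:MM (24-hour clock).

08:30

1 September 2029 is a Saturday, so the first Monday is September 3.
1 March 2030 is a Friday, so Fridays fall on 1, 8, 15, 22, 29; the last is March 29.
At the standard offset (UTC−07:00), 14:30 UTC − 7h = 07:30 Bryath District standard time.
The standard-time date in Bryath District, 24 March 2030, lies within the daylight-saving period (3 September 2029 – 29 March 2030), so Bryath District is on daylight time, UTC−06:00.
14:30 UTC − 6h = 08:30 local.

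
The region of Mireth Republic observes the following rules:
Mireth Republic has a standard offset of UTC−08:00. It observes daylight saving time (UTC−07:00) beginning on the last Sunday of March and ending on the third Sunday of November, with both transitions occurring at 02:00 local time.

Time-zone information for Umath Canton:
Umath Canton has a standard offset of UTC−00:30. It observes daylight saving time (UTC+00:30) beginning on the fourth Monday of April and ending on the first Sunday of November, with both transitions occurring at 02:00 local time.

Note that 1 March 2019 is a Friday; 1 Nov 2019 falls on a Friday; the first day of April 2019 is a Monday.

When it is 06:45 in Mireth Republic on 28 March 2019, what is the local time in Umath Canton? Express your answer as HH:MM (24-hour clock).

1 March 2019 is a Friday, so Sundays fall on 3, 10, 17, 24, 31; the last is March 31.
1 November 2019 is a Friday, so the first Sunday is November 3 and the third is November 17.
28 March 2019 is outside the daylight-saving period (31 March – 17 November), so Mireth Republic is on standard time, UTC−08:00.
06:45 Mireth Republic + 8h = 14:45 UTC.
1 April 2019 is a Monday, so the first Monday is April 1 and the fourth is April 22.
1 November 2019 is a Friday, so the first Sunday is November 3.
At the standard offset (UTC−00:30), 14:45 UTC − 0h30m = 14:15 Umath Canton standard time.
The standard-time date in Umath Canton, 28 March 2019, does not fall between 22 April and 3 November, so daylight saving is not in effect and Umath Canton is at UTC−00:30.
14:45 UTC − 0h30m = 14:15 Umath Canton.

14:15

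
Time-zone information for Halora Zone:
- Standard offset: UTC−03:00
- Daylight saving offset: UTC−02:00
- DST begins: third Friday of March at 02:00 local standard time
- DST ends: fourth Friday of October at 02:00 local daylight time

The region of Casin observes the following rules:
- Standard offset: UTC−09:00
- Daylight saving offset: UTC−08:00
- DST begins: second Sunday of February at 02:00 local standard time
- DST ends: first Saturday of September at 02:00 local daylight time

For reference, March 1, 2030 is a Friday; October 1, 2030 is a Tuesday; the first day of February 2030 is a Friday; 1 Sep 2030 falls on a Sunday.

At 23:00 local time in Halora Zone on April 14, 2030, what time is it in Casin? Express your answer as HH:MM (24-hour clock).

17:00

1 March 2030 is a Friday, so the first Friday is March 1 and the third is March 15.
1 October 2030 is a Tuesday, so the first Friday is October 4 and the fourth is October 25.
Daylight saving runs 15 March – 25 October; April 14, 2030 is inside that window, so Halora Zone is at UTC−02:00.
23:00 Halora Zone + 2h = 01:00 UTC (rolling into the next day, 15 April 2030).
1 February 2030 is a Friday, so the first Sunday is February 3 and the second is February 10.
1 September 2030 is a Sunday, so the first Saturday is September 7.
At the standard offset (UTC−09:00), 01:00 UTC − 9h = 16:00 Casin standard time (rolling into the previous day, 14 April 2030).
The standard-time date in Casin, April 14, 2030, falls between 10 February and 7 September, so daylight saving is in effect and Casin is at UTC−08:00.
01:00 UTC − 8h = 17:00 Casin (rolling into the previous day, 14 April 2030).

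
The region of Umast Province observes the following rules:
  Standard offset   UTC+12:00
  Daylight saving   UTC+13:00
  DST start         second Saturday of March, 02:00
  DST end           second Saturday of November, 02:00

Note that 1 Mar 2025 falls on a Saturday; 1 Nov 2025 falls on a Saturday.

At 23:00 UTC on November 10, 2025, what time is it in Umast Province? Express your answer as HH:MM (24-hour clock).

11:00

1 March 2025 is a Saturday, so the first Saturday is March 1 and the second is March 8.
1 November 2025 is a Saturday, so the first Saturday is November 1 and the second is November 8.
At the standard offset (UTC+12:00), 23:00 UTC + 12h = 11:00 Umast Province standard time (rolling into the next day, 11 November 2025).
The standard-time date in Umast Province, November 11, 2025, is outside the daylight-saving period (8 March – 8 November), so Umast Province is on standard time, UTC+12:00.
23:00 UTC + 12h = 11:00 local (rolling into the next day, 11 November 2025).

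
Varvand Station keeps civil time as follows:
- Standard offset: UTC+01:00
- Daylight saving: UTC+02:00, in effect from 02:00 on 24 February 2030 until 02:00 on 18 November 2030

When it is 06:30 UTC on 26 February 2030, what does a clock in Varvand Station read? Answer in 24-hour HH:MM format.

At the standard offset (UTC+01:00), 06:30 UTC + 1h = 07:30 Varvand Station standard time.
Daylight saving runs 24 February – 18 November; the standard-time date in Varvand Station, 26 February 2030, is inside that window, so Varvand Station is at UTC+02:00.
06:30 UTC + 2h = 08:30 local.

08:30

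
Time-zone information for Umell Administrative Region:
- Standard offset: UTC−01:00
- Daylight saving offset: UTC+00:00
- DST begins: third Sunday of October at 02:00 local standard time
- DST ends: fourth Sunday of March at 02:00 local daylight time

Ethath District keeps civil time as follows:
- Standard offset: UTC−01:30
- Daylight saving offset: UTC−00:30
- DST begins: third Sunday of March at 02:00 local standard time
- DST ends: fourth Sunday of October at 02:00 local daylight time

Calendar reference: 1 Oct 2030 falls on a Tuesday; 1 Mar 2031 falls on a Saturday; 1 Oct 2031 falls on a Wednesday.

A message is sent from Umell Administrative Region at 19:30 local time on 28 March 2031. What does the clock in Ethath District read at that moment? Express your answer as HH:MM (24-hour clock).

20:00

1 October 2030 is a Tuesday, so the first Sunday is October 6 and the third is October 20.
1 March 2031 is a Saturday, so the first Sunday is March 2 and the fourth is March 23.
28 March 2031 does not fall between 20 October 2030 and 23 March 2031, so daylight saving is not in effect and Umell Administrative Region is at UTC−01:00.
19:30 Umell Administrative Region + 1h = 20:30 UTC.
1 March 2031 is a Saturday, so the first Sunday is March 2 and the third is March 16.
1 October 2031 is a Wednesday, so the first Sunday is October 5 and the fourth is October 26.
At the standard offset (UTC−01:30), 20:30 UTC − 1h30m = 19:00 Ethath District standard time.
The standard-time date in Ethath District, 28 March 2031, falls between 16 March and 26 October, so daylight saving is in effect and Ethath District is at UTC−00:30.
20:30 UTC − 0h30m = 20:00 Ethath District.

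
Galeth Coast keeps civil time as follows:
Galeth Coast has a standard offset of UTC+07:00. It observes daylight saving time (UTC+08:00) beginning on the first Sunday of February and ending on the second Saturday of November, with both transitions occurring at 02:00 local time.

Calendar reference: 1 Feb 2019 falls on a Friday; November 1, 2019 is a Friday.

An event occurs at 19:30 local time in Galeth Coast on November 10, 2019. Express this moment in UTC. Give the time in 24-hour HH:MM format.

12:30

1 February 2019 is a Friday, so the first Sunday is February 3.
1 November 2019 is a Friday, so the first Saturday is November 2 and the second is November 9.
Daylight saving runs 3 February – 9 November; November 10, 2019 is outside that window, so Galeth Coast is on standard time at UTC+07:00.
19:30 local − 7h = 12:30 UTC.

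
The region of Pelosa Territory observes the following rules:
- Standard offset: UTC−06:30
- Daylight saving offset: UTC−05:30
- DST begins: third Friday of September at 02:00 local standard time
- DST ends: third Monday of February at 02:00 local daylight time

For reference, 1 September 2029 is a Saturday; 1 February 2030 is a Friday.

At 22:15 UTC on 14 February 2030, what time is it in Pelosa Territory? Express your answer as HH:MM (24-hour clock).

16:45

1 September 2029 is a Saturday, so the first Friday is September 7 and the third is September 21.
1 February 2030 is a Friday, so the first Monday is February 4 and the third is February 18.
At the standard offset (UTC−06:30), 22:15 UTC − 6h30m = 15:45 Pelosa Territory standard time.
Daylight saving runs 21 September 2029 – 18 February 2030; the standard-time date in Pelosa Territory, 14 February 2030, is inside that window, so Pelosa Territory is at UTC−05:30.
22:15 UTC − 5h30m = 16:45 local.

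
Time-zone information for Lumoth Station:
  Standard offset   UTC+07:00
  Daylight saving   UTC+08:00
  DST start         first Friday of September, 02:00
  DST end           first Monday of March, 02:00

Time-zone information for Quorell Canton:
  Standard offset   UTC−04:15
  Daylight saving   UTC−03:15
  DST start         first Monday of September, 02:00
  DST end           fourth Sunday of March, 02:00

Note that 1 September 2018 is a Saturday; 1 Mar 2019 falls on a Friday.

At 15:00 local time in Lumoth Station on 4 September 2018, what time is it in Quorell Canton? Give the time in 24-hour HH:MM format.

04:45

1 September 2018 is a Saturday, so the first Friday is September 7.
1 March 2019 is a Friday, so the first Monday is March 4.
4 September 2018 is outside the daylight-saving period (7 September 2018 – 4 March 2019), so Lumoth Station is on standard time, UTC+07:00.
15:00 Lumoth Station − 7h = 08:00 UTC.
1 September 2018 is a Saturday, so the first Monday is September 3.
1 March 2019 is a Friday, so the first Sunday is March 3 and the fourth is March 24.
At the standard offset (UTC−04:15), 08:00 UTC − 4h15m = 03:45 Quorell Canton standard time.
Daylight saving runs 3 September 2018 – 24 March 2019; the standard-time date in Quorell Canton, 4 September 2018, is inside that window, so Quorell Canton is at UTC−03:15.
08:00 UTC − 3h15m = 04:45 Quorell Canton.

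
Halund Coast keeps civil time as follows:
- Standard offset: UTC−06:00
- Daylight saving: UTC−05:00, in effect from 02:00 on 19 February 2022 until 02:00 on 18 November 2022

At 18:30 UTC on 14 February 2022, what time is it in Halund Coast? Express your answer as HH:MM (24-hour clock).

At the standard offset (UTC−06:00), 18:30 UTC − 6h = 12:30 Halund Coast standard time.
Daylight saving runs 19 February – 18 November; the standard-time date in Halund Coast, 14 February 2022, is outside that window, so Halund Coast is on standard time at UTC−06:00.
18:30 UTC − 6h = 12:30 local.

12:30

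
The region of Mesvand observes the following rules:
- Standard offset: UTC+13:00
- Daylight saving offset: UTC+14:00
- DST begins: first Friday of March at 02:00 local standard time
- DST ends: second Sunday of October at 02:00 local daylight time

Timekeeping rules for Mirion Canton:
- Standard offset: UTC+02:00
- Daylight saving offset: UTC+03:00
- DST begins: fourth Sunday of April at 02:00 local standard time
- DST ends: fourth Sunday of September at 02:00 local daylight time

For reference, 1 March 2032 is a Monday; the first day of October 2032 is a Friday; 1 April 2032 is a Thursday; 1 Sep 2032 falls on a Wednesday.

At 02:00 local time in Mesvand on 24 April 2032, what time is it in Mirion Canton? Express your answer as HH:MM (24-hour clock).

14:00

1 March 2032 is a Monday, so the first Friday is March 5.
1 October 2032 is a Friday, so the first Sunday is October 3 and the second is October 10.
24 April 2032 lies within the daylight-saving period (5 March – 10 October), so Mesvand is on daylight time, UTC+14:00.
02:00 Mesvand − 14h = 12:00 UTC (rolling into the previous day, 23 April 2032).
1 April 2032 is a Thursday, so the first Sunday is April 4 and the fourth is April 25.
1 September 2032 is a Wednesday, so the first Sunday is September 5 and the fourth is September 26.
At the standard offset (UTC+02:00), 12:00 UTC + 2h = 14:00 Mirion Canton standard time.
Daylight saving runs 25 April – 26 September; the standard-time date in Mirion Canton, 23 April 2032, is outside that window, so Mirion Canton is on standard time at UTC+02:00.
12:00 UTC + 2h = 14:00 Mirion Canton.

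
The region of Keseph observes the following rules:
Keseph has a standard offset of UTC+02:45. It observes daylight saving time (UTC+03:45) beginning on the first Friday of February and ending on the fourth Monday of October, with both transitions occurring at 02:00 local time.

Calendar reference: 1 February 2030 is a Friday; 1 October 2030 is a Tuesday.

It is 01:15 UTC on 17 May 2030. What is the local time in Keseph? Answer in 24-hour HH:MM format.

05:00

1 February 2030 is a Friday, so the first Friday is February 1.
1 October 2030 is a Tuesday, so the first Monday is October 7 and the fourth is October 28.
At the standard offset (UTC+02:45), 01:15 UTC + 2h45m = 04:00 Keseph standard time.
The standard-time date in Keseph, 17 May 2030, falls between 1 February and 28 October, so daylight saving is in effect and Keseph is at UTC+03:45.
01:15 UTC + 3h45m = 05:00 local.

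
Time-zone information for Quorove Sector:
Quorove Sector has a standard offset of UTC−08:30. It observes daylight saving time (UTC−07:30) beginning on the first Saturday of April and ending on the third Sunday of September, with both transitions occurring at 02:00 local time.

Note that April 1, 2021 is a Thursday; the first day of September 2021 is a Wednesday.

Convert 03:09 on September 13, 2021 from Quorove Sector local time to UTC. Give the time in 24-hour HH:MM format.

10:39

1 April 2021 is a Thursday, so the first Saturday is April 3.
1 September 2021 is a Wednesday, so the first Sunday is September 5 and the third is September 19.
Daylight saving runs 3 April – 19 September; September 13, 2021 is inside that window, so Quorove Sector is at UTC−07:30.
03:09 local + 7h30m = 10:39 UTC.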